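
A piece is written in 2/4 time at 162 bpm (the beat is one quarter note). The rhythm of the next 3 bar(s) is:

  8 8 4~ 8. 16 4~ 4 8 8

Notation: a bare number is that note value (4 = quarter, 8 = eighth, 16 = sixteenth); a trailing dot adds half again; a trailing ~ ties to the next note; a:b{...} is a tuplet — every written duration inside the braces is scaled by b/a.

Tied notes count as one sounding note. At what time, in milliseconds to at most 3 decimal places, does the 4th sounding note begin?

note 4 onset = 11/4b = 1018.519ms

1. 0.0ms @ 0 + 185.185ms (1/2)
2. 185.185ms @ 1/2 + 185.185ms (1/2)
3. 370.37ms @ 1 + 648.148ms (7/4)
4. 1018.519ms @ 11/4 + 92.593ms (1/4)
5. 1111.111ms @ 3 + 740.741ms (2)
6. 1851.852ms @ 5 + 185.185ms (1/2)
7. 2037.037ms @ 11/2 + 185.185ms (1/2)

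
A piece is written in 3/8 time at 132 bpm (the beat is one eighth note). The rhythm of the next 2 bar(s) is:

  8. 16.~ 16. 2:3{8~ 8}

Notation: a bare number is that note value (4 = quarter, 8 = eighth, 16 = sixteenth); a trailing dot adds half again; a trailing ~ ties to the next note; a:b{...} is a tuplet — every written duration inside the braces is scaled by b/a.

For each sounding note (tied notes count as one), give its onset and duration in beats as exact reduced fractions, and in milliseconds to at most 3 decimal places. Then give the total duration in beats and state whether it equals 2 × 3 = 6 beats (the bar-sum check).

1) 0.0ms=0b +681.818ms=3/2b
2) 681.818ms=3/2b +681.818ms=3/2b
3) 1363.636ms=3b +1363.636ms=3b
Σ=6b of 6 (132bpm 3/8) — PASS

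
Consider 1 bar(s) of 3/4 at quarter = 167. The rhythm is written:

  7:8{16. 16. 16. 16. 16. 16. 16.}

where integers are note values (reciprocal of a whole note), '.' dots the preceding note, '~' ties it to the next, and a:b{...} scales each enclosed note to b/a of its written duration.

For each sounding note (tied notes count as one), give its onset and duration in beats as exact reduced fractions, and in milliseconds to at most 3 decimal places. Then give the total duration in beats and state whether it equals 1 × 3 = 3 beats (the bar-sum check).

1) 0.0ms=0b +153.978ms=3/7b
2) 153.978ms=3/7b +153.978ms=3/7b
3) 307.956ms=6/7b +153.978ms=3/7b
4) 461.933ms=9/7b +153.978ms=3/7b
5) 615.911ms=12/7b +153.978ms=3/7b
6) 769.889ms=15/7b +153.978ms=3/7b
7) 923.867ms=18/7b +153.978ms=3/7b
Σ=3b of 3 (167bpm 3/4) — PASS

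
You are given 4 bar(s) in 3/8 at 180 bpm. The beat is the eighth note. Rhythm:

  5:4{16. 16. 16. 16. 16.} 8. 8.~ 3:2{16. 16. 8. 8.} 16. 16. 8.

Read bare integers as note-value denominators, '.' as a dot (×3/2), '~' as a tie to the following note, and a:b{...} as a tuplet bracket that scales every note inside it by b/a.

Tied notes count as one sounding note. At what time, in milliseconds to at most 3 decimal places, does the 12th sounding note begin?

1. 0.0ms @ 0 + 200.0ms (3/5)
2. 200.0ms @ 3/5 + 200.0ms (3/5)
3. 400.0ms @ 6/5 + 200.0ms (3/5)
4. 600.0ms @ 9/5 + 200.0ms (3/5)
5. 800.0ms @ 12/5 + 200.0ms (3/5)
6. 1000.0ms @ 3 + 500.0ms (3/2)
7. 1500.0ms @ 9/2 + 666.667ms (2)
8. 2166.667ms @ 13/2 + 166.667ms (1/2)
9. 2333.333ms @ 7 + 333.333ms (1)
10. 2666.667ms @ 8 + 333.333ms (1)
11. 3000.0ms @ 9 + 250.0ms (3/4)
12. 3250.0ms @ 39/4 + 250.0ms (3/4)
13. 3500.0ms @ 21/2 + 500.0ms (3/2)

note 12 onset = 39/4b = 3250.0ms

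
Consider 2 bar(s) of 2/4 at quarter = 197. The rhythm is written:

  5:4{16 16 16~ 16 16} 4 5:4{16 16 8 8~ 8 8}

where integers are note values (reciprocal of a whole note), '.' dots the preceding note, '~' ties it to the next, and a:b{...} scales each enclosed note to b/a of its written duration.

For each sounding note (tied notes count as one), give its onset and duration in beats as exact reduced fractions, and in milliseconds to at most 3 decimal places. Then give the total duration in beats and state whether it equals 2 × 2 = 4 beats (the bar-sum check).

1) 0.0ms=0b +60.914ms=1/5b
2) 60.914ms=1/5b +60.914ms=1/5b
3) 121.827ms=2/5b +121.827ms=2/5b
4) 243.655ms=4/5b +60.914ms=1/5b
5) 304.569ms=1b +304.569ms=1b
6) 609.137ms=2b +60.914ms=1/5b
7) 670.051ms=11/5b +60.914ms=1/5b
8) 730.964ms=12/5b +121.827ms=2/5b
9) 852.792ms=14/5b +243.655ms=4/5b
10) 1096.447ms=18/5b +121.827ms=2/5b
Σ=4b of 4 (197bpm 2/4) — PASS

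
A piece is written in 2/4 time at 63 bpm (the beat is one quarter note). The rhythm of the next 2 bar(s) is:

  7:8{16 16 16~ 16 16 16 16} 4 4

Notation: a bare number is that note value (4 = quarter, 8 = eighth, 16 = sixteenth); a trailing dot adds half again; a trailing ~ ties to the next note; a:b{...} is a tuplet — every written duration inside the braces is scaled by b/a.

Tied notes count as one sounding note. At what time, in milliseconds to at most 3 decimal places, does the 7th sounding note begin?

1. 0.0ms @ 0 + 272.109ms (2/7)
2. 272.109ms @ 2/7 + 272.109ms (2/7)
3. 544.218ms @ 4/7 + 544.218ms (4/7)
4. 1088.435ms @ 8/7 + 272.109ms (2/7)
5. 1360.544ms @ 10/7 + 272.109ms (2/7)
6. 1632.653ms @ 12/7 + 272.109ms (2/7)
7. 1904.762ms @ 2 + 952.381ms (1)
8. 2857.143ms @ 3 + 952.381ms (1)

note 7 onset = 2b = 1904.762ms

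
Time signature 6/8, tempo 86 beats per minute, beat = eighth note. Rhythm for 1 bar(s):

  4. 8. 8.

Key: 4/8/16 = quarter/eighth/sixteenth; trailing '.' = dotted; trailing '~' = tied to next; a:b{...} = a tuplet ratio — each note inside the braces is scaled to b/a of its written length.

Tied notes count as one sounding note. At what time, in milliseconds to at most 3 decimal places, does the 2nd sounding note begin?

1. 0.0ms @ 0 + 2093.023ms (3)
2. 2093.023ms @ 3 + 1046.512ms (3/2)
3. 3139.535ms @ 9/2 + 1046.512ms (3/2)

note 2 onset = 3b = 2093.023ms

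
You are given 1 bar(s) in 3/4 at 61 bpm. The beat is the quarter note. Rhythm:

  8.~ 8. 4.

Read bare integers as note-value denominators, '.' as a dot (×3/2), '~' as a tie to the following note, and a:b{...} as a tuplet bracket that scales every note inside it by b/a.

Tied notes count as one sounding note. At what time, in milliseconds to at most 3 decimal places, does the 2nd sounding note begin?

1. 0.0ms @ 0 + 1475.41ms (3/2)
2. 1475.41ms @ 3/2 + 1475.41ms (3/2)

note 2 onset = 3/2b = 1475.41ms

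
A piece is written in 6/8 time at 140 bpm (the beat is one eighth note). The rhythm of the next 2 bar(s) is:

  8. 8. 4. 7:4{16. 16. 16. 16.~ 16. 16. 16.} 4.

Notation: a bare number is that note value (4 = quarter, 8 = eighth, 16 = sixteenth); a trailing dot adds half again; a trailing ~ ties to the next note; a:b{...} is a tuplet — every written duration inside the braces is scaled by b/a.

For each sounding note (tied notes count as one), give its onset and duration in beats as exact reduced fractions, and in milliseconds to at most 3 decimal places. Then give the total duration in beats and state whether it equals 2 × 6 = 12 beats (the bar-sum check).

1) 0.0ms=0b +642.857ms=3/2b
2) 642.857ms=3/2b +642.857ms=3/2b
3) 1285.714ms=3b +1285.714ms=3b
4) 2571.429ms=6b +183.673ms=3/7b
5) 2755.102ms=45/7b +183.673ms=3/7b
6) 2938.776ms=48/7b +183.673ms=3/7b
7) 3122.449ms=51/7b +367.347ms=6/7b
8) 3489.796ms=57/7b +183.673ms=3/7b
9) 3673.469ms=60/7b +183.673ms=3/7b
10) 3857.143ms=9b +1285.714ms=3b
Σ=12b of 12 (140bpm 6/8) — PASS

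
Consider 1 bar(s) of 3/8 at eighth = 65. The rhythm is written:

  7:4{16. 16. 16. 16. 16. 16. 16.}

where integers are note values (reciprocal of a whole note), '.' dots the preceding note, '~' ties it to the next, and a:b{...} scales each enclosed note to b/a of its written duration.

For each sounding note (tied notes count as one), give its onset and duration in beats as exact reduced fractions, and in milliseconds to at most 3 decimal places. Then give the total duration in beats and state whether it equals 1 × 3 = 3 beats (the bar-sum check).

1) 0.0ms=0b +395.604ms=3/7b
2) 395.604ms=3/7b +395.604ms=3/7b
3) 791.209ms=6/7b +395.604ms=3/7b
4) 1186.813ms=9/7b +395.604ms=3/7b
5) 1582.418ms=12/7b +395.604ms=3/7b
6) 1978.022ms=15/7b +395.604ms=3/7b
7) 2373.626ms=18/7b +395.604ms=3/7b
Σ=3b of 3 (65bpm 3/8) — PASS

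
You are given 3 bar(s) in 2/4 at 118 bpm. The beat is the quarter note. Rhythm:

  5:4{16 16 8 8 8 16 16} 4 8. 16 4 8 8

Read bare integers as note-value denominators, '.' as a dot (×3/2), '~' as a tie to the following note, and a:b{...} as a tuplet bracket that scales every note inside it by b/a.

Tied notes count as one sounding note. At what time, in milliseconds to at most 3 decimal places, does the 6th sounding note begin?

1. 0.0ms @ 0 + 101.695ms (1/5)
2. 101.695ms @ 1/5 + 101.695ms (1/5)
3. 203.39ms @ 2/5 + 203.39ms (2/5)
4. 406.78ms @ 4/5 + 203.39ms (2/5)
5. 610.169ms @ 6/5 + 203.39ms (2/5)
6. 813.559ms @ 8/5 + 101.695ms (1/5)
7. 915.254ms @ 9/5 + 101.695ms (1/5)
8. 1016.949ms @ 2 + 508.475ms (1)
9. 1525.424ms @ 3 + 381.356ms (3/4)
10. 1906.78ms @ 15/4 + 127.119ms (1/4)
11. 2033.898ms @ 4 + 508.475ms (1)
12. 2542.373ms @ 5 + 254.237ms (1/2)
13. 2796.61ms @ 11/2 + 254.237ms (1/2)

note 6 onset = 8/5b = 813.559ms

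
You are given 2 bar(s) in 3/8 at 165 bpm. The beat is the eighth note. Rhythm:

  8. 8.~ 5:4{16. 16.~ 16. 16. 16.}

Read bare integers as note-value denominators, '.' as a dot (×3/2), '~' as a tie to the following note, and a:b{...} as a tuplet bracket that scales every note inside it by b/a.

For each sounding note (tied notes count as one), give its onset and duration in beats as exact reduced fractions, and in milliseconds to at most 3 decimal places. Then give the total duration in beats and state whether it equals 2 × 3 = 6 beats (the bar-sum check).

1) 0.0ms=0b +545.455ms=3/2b
2) 545.455ms=3/2b +763.636ms=21/10b
3) 1309.091ms=18/5b +436.364ms=6/5b
4) 1745.455ms=24/5b +218.182ms=3/5b
5) 1963.636ms=27/5b +218.182ms=3/5b
Σ=6b of 6 (165bpm 3/8) — PASS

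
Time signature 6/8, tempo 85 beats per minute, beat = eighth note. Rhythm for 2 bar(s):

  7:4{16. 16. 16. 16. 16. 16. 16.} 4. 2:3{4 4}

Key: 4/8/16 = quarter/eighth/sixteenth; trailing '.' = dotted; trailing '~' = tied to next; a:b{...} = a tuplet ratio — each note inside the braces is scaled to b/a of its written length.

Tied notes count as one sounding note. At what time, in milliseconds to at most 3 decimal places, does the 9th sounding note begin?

1. 0.0ms @ 0 + 302.521ms (3/7)
2. 302.521ms @ 3/7 + 302.521ms (3/7)
3. 605.042ms @ 6/7 + 302.521ms (3/7)
4. 907.563ms @ 9/7 + 302.521ms (3/7)
5. 1210.084ms @ 12/7 + 302.521ms (3/7)
6. 1512.605ms @ 15/7 + 302.521ms (3/7)
7. 1815.126ms @ 18/7 + 302.521ms (3/7)
8. 2117.647ms @ 3 + 2117.647ms (3)
9. 4235.294ms @ 6 + 2117.647ms (3)
10. 6352.941ms @ 9 + 2117.647ms (3)

note 9 onset = 6b = 4235.294ms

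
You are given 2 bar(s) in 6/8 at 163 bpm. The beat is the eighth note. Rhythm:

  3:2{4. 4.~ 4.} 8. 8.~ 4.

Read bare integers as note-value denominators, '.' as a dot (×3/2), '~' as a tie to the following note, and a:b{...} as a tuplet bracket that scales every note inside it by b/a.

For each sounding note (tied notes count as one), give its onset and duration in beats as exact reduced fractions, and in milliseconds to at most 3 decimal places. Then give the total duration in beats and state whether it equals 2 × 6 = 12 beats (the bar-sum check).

1) 0.0ms=0b +736.196ms=2b
2) 736.196ms=2b +1472.393ms=4b
3) 2208.589ms=6b +552.147ms=3/2b
4) 2760.736ms=15/2b +1656.442ms=9/2b
Σ=12b of 12 (163bpm 6/8) — PASS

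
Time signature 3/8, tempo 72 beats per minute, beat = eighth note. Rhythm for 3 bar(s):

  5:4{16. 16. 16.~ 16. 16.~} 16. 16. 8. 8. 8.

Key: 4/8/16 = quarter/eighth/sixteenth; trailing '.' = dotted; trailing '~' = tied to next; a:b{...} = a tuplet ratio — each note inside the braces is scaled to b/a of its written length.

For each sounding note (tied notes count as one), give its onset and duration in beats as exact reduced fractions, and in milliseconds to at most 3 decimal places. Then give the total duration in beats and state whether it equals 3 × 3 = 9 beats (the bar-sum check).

1) 0.0ms=0b +500.0ms=3/5b
2) 500.0ms=3/5b +500.0ms=3/5b
3) 1000.0ms=6/5b +1000.0ms=6/5b
4) 2000.0ms=12/5b +1125.0ms=27/20b
5) 3125.0ms=15/4b +625.0ms=3/4b
6) 3750.0ms=9/2b +1250.0ms=3/2b
7) 5000.0ms=6b +1250.0ms=3/2b
8) 6250.0ms=15/2b +1250.0ms=3/2b
Σ=9b of 9 (72bpm 3/8) — PASS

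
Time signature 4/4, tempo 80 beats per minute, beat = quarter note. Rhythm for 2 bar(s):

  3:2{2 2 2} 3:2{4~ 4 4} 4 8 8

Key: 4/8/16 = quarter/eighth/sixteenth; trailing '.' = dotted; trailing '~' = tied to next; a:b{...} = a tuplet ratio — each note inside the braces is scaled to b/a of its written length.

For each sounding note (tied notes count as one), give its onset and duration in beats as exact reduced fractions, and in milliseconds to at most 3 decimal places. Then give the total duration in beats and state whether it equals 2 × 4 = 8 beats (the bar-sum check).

1) 0.0ms=0b +1000.0ms=4/3b
2) 1000.0ms=4/3b +1000.0ms=4/3b
3) 2000.0ms=8/3b +1000.0ms=4/3b
4) 3000.0ms=4b +1000.0ms=4/3b
5) 4000.0ms=16/3b +500.0ms=2/3b
6) 4500.0ms=6b +750.0ms=1b
7) 5250.0ms=7b +375.0ms=1/2b
8) 5625.0ms=15/2b +375.0ms=1/2b
Σ=8b of 8 (80bpm 4/4) — PASS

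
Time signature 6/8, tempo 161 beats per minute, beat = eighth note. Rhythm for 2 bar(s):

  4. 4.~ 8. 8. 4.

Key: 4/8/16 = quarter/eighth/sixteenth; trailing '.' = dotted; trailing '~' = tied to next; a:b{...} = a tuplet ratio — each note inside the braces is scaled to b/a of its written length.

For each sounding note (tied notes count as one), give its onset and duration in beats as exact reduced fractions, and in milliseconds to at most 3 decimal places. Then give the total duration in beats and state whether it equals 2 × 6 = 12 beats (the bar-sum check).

1) 0.0ms=0b +1118.012ms=3b
2) 1118.012ms=3b +1677.019ms=9/2b
3) 2795.031ms=15/2b +559.006ms=3/2b
4) 3354.037ms=9b +1118.012ms=3b
Σ=12b of 12 (161bpm 6/8) — PASS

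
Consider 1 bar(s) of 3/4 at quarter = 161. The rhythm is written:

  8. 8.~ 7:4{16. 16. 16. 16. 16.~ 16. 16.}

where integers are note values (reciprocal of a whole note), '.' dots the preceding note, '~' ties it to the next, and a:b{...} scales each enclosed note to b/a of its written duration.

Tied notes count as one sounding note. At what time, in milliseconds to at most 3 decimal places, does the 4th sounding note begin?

note 4 onset = 27/14b = 718.722ms

1. 0.0ms @ 0 + 279.503ms (3/4)
2. 279.503ms @ 3/4 + 359.361ms (27/28)
3. 638.864ms @ 12/7 + 79.858ms (3/14)
4. 718.722ms @ 27/14 + 79.858ms (3/14)
5. 798.58ms @ 15/7 + 79.858ms (3/14)
6. 878.438ms @ 33/14 + 159.716ms (3/7)
7. 1038.154ms @ 39/14 + 79.858ms (3/14)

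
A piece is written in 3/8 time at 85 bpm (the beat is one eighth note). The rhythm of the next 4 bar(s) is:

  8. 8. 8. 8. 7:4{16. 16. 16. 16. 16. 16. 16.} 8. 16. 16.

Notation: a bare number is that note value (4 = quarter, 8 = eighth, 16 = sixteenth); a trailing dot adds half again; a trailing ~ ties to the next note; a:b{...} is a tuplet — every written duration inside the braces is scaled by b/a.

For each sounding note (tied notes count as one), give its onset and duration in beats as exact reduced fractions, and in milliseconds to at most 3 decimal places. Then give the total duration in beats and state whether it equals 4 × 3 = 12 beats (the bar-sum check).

1) 0.0ms=0b +1058.824ms=3/2b
2) 1058.824ms=3/2b +1058.824ms=3/2b
3) 2117.647ms=3b +1058.824ms=3/2b
4) 3176.471ms=9/2b +1058.824ms=3/2b
5) 4235.294ms=6b +302.521ms=3/7b
6) 4537.815ms=45/7b +302.521ms=3/7b
7) 4840.336ms=48/7b +302.521ms=3/7b
8) 5142.857ms=51/7b +302.521ms=3/7b
9) 5445.378ms=54/7b +302.521ms=3/7b
10) 5747.899ms=57/7b +302.521ms=3/7b
11) 6050.42ms=60/7b +302.521ms=3/7b
12) 6352.941ms=9b +1058.824ms=3/2b
13) 7411.765ms=21/2b +529.412ms=3/4b
14) 7941.176ms=45/4b +529.412ms=3/4b
Σ=12b of 12 (85bpm 3/8) — PASS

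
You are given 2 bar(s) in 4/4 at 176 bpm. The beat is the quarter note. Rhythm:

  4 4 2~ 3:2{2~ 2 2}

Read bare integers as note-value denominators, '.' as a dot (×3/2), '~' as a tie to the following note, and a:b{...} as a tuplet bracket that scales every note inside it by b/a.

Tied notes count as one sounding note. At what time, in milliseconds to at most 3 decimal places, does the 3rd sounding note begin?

1. 0.0ms @ 0 + 340.909ms (1)
2. 340.909ms @ 1 + 340.909ms (1)
3. 681.818ms @ 2 + 1590.909ms (14/3)
4. 2272.727ms @ 20/3 + 454.545ms (4/3)

note 3 onset = 2b = 681.818ms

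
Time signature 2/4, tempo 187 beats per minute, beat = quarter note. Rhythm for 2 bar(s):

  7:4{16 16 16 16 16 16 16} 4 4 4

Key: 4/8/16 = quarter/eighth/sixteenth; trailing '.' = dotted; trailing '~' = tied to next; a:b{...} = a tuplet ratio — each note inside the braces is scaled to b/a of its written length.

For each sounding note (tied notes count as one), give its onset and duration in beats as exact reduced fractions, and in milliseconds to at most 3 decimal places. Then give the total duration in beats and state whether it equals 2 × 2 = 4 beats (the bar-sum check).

1) 0.0ms=0b +45.837ms=1/7b
2) 45.837ms=1/7b +45.837ms=1/7b
3) 91.673ms=2/7b +45.837ms=1/7b
4) 137.51ms=3/7b +45.837ms=1/7b
5) 183.346ms=4/7b +45.837ms=1/7b
6) 229.183ms=5/7b +45.837ms=1/7b
7) 275.019ms=6/7b +45.837ms=1/7b
8) 320.856ms=1b +320.856ms=1b
9) 641.711ms=2b +320.856ms=1b
10) 962.567ms=3b +320.856ms=1b
Σ=4b of 4 (187bpm 2/4) — PASS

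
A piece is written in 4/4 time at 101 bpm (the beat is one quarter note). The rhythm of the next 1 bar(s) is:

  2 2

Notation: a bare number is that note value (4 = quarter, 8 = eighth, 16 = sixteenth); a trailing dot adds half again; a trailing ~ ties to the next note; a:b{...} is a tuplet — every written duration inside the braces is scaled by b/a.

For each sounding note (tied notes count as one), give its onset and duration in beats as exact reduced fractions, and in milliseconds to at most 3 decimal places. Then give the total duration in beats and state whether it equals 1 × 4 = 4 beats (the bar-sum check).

1) 0.0ms=0b +1188.119ms=2b
2) 1188.119ms=2b +1188.119ms=2b
Σ=4b of 4 (101bpm 4/4) — PASS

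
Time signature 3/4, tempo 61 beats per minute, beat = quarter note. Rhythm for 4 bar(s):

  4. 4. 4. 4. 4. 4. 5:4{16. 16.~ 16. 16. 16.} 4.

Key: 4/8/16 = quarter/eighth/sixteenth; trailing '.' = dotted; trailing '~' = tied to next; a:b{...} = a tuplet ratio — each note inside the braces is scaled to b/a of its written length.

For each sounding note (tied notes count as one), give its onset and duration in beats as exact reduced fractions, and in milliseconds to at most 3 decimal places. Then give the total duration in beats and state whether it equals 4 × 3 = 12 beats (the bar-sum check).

1) 0.0ms=0b +1475.41ms=3/2b
2) 1475.41ms=3/2b +1475.41ms=3/2b
3) 2950.82ms=3b +1475.41ms=3/2b
4) 4426.23ms=9/2b +1475.41ms=3/2b
5) 5901.639ms=6b +1475.41ms=3/2b
6) 7377.049ms=15/2b +1475.41ms=3/2b
7) 8852.459ms=9b +295.082ms=3/10b
8) 9147.541ms=93/10b +590.164ms=3/5b
9) 9737.705ms=99/10b +295.082ms=3/10b
10) 10032.787ms=51/5b +295.082ms=3/10b
11) 10327.869ms=21/2b +1475.41ms=3/2b
Σ=12b of 12 (61bpm 3/4) — PASS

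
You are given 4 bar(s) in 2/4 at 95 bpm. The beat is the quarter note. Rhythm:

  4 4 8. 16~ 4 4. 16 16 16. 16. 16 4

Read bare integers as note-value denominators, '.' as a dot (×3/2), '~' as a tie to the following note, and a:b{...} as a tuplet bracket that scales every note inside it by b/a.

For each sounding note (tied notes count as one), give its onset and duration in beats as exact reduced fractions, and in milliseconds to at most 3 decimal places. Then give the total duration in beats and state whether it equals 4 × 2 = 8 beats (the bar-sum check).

1) 0.0ms=0b +631.579ms=1b
2) 631.579ms=1b +631.579ms=1b
3) 1263.158ms=2b +473.684ms=3/4b
4) 1736.842ms=11/4b +789.474ms=5/4b
5) 2526.316ms=4b +947.368ms=3/2b
6) 3473.684ms=11/2b +157.895ms=1/4b
7) 3631.579ms=23/4b +157.895ms=1/4b
8) 3789.474ms=6b +236.842ms=3/8b
9) 4026.316ms=51/8b +236.842ms=3/8b
10) 4263.158ms=27/4b +157.895ms=1/4b
11) 4421.053ms=7b +631.579ms=1b
Σ=8b of 8 (95bpm 2/4) — PASS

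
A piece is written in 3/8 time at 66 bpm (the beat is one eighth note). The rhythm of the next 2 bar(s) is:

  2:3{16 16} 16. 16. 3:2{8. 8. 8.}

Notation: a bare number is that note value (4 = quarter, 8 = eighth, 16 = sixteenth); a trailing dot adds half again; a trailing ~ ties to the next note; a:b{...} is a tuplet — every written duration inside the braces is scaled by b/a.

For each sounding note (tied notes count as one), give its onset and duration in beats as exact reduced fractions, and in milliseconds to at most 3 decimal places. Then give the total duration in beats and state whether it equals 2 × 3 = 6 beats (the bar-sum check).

1) 0.0ms=0b +681.818ms=3/4b
2) 681.818ms=3/4b +681.818ms=3/4b
3) 1363.636ms=3/2b +681.818ms=3/4b
4) 2045.455ms=9/4b +681.818ms=3/4b
5) 2727.273ms=3b +909.091ms=1b
6) 3636.364ms=4b +909.091ms=1b
7) 4545.455ms=5b +909.091ms=1b
Σ=6b of 6 (66bpm 3/8) — PASS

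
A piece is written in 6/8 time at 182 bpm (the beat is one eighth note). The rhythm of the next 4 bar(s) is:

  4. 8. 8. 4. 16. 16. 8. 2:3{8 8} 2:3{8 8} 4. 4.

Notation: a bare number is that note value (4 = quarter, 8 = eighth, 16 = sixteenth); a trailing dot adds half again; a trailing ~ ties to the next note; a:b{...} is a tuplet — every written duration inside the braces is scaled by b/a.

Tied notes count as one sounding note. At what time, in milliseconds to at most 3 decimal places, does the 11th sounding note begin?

note 11 onset = 33/2b = 5439.56ms

1. 0.0ms @ 0 + 989.011ms (3)
2. 989.011ms @ 3 + 494.505ms (3/2)
3. 1483.516ms @ 9/2 + 494.505ms (3/2)
4. 1978.022ms @ 6 + 989.011ms (3)
5. 2967.033ms @ 9 + 247.253ms (3/4)
6. 3214.286ms @ 39/4 + 247.253ms (3/4)
7. 3461.538ms @ 21/2 + 494.505ms (3/2)
8. 3956.044ms @ 12 + 494.505ms (3/2)
9. 4450.549ms @ 27/2 + 494.505ms (3/2)
10. 4945.055ms @ 15 + 494.505ms (3/2)
11. 5439.56ms @ 33/2 + 494.505ms (3/2)
12. 5934.066ms @ 18 + 989.011ms (3)
13. 6923.077ms @ 21 + 989.011ms (3)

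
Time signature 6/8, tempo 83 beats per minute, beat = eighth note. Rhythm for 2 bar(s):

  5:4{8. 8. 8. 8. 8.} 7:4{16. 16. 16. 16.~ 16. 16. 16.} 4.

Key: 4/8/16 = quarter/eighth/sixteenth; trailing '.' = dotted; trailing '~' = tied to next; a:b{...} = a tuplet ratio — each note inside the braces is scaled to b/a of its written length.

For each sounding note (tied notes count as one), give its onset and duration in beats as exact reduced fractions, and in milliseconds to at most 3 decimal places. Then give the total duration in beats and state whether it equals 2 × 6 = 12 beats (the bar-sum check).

1) 0.0ms=0b +867.47ms=6/5b
2) 867.47ms=6/5b +867.47ms=6/5b
3) 1734.94ms=12/5b +867.47ms=6/5b
4) 2602.41ms=18/5b +867.47ms=6/5b
5) 3469.88ms=24/5b +867.47ms=6/5b
6) 4337.349ms=6b +309.811ms=3/7b
7) 4647.16ms=45/7b +309.811ms=3/7b
8) 4956.971ms=48/7b +309.811ms=3/7b
9) 5266.781ms=51/7b +619.621ms=6/7b
10) 5886.403ms=57/7b +309.811ms=3/7b
11) 6196.213ms=60/7b +309.811ms=3/7b
12) 6506.024ms=9b +2168.675ms=3b
Σ=12b of 12 (83bpm 6/8) — PASS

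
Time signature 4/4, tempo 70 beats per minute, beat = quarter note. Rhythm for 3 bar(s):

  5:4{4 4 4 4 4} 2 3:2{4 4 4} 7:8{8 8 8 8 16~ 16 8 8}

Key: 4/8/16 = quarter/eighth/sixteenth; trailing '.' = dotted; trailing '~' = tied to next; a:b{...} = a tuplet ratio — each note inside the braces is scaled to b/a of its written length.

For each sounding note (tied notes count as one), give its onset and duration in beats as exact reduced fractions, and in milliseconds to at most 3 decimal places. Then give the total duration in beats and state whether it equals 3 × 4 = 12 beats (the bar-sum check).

1) 0.0ms=0b +685.714ms=4/5b
2) 685.714ms=4/5b +685.714ms=4/5b
3) 1371.429ms=8/5b +685.714ms=4/5b
4) 2057.143ms=12/5b +685.714ms=4/5b
5) 2742.857ms=16/5b +685.714ms=4/5b
6) 3428.571ms=4b +1714.286ms=2b
7) 5142.857ms=6b +571.429ms=2/3b
8) 5714.286ms=20/3b +571.429ms=2/3b
9) 6285.714ms=22/3b +571.429ms=2/3b
10) 6857.143ms=8b +489.796ms=4/7b
11) 7346.939ms=60/7b +489.796ms=4/7b
12) 7836.735ms=64/7b +489.796ms=4/7b
13) 8326.531ms=68/7b +489.796ms=4/7b
14) 8816.327ms=72/7b +489.796ms=4/7b
15) 9306.122ms=76/7b +489.796ms=4/7b
16) 9795.918ms=80/7b +489.796ms=4/7b
Σ=12b of 12 (70bpm 4/4) — PASS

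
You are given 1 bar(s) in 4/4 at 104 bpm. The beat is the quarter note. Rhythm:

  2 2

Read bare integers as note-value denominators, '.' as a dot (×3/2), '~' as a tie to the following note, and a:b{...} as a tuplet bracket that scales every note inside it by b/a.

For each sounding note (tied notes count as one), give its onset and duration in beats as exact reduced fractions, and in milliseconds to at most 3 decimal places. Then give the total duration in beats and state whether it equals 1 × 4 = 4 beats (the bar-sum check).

1) 0.0ms=0b +1153.846ms=2b
2) 1153.846ms=2b +1153.846ms=2b
Σ=4b of 4 (104bpm 4/4) — PASS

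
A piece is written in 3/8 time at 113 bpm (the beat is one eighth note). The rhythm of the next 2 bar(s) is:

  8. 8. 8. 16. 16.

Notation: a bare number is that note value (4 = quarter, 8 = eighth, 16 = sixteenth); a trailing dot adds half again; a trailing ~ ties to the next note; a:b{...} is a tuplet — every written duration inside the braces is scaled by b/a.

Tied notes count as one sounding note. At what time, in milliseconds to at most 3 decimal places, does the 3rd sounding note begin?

1. 0.0ms @ 0 + 796.46ms (3/2)
2. 796.46ms @ 3/2 + 796.46ms (3/2)
3. 1592.92ms @ 3 + 796.46ms (3/2)
4. 2389.381ms @ 9/2 + 398.23ms (3/4)
5. 2787.611ms @ 21/4 + 398.23ms (3/4)

note 3 onset = 3b = 1592.92ms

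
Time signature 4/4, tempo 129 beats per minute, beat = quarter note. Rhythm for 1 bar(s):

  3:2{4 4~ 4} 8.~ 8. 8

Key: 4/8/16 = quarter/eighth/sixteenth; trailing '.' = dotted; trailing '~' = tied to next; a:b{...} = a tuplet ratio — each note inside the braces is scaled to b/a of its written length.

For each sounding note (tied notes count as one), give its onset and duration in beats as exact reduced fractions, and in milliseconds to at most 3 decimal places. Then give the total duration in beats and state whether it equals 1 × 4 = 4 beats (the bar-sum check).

1) 0.0ms=0b +310.078ms=2/3b
2) 310.078ms=2/3b +620.155ms=4/3b
3) 930.233ms=2b +697.674ms=3/2b
4) 1627.907ms=7/2b +232.558ms=1/2b
Σ=4b of 4 (129bpm 4/4) — PASS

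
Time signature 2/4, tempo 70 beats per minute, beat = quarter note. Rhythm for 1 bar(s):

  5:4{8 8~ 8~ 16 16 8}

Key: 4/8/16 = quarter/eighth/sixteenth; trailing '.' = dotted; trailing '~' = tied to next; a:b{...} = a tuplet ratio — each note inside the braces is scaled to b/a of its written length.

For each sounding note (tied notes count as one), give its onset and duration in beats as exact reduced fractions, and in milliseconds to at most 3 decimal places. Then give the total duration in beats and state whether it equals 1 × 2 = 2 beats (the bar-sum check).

1) 0.0ms=0b +342.857ms=2/5b
2) 342.857ms=2/5b +857.143ms=1b
3) 1200.0ms=7/5b +171.429ms=1/5b
4) 1371.429ms=8/5b +342.857ms=2/5b
Σ=2b of 2 (70bpm 2/4) — PASS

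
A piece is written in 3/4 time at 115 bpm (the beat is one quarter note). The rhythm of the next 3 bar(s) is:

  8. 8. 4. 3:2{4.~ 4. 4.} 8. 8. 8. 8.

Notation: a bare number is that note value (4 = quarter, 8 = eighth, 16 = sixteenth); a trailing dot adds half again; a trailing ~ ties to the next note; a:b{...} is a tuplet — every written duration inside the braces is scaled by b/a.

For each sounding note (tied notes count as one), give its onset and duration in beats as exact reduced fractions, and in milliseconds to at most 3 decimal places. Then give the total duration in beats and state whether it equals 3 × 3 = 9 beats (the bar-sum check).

1) 0.0ms=0b +391.304ms=3/4b
2) 391.304ms=3/4b +391.304ms=3/4b
3) 782.609ms=3/2b +782.609ms=3/2b
4) 1565.217ms=3b +1043.478ms=2b
5) 2608.696ms=5b +521.739ms=1b
6) 3130.435ms=6b +391.304ms=3/4b
7) 3521.739ms=27/4b +391.304ms=3/4b
8) 3913.043ms=15/2b +391.304ms=3/4b
9) 4304.348ms=33/4b +391.304ms=3/4b
Σ=9b of 9 (115bpm 3/4) — PASS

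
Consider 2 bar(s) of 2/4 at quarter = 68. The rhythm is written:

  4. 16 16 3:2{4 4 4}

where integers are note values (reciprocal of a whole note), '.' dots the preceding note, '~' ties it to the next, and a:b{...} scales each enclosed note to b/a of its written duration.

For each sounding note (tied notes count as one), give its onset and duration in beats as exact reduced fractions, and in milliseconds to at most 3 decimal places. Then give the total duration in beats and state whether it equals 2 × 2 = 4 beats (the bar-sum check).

1) 0.0ms=0b +1323.529ms=3/2b
2) 1323.529ms=3/2b +220.588ms=1/4b
3) 1544.118ms=7/4b +220.588ms=1/4b
4) 1764.706ms=2b +588.235ms=2/3b
5) 2352.941ms=8/3b +588.235ms=2/3b
6) 2941.176ms=10/3b +588.235ms=2/3b
Σ=4b of 4 (68bpm 2/4) — PASS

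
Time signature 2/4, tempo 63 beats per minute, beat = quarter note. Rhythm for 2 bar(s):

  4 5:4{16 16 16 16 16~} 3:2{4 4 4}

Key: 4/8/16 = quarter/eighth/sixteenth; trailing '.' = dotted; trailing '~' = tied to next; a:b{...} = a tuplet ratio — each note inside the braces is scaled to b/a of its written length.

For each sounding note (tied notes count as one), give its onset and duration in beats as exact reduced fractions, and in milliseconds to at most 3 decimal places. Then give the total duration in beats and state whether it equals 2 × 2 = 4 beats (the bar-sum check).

1) 0.0ms=0b +952.381ms=1b
2) 952.381ms=1b +190.476ms=1/5b
3) 1142.857ms=6/5b +190.476ms=1/5b
4) 1333.333ms=7/5b +190.476ms=1/5b
5) 1523.81ms=8/5b +190.476ms=1/5b
6) 1714.286ms=9/5b +825.397ms=13/15b
7) 2539.683ms=8/3b +634.921ms=2/3b
8) 3174.603ms=10/3b +634.921ms=2/3b
Σ=4b of 4 (63bpm 2/4) — PASS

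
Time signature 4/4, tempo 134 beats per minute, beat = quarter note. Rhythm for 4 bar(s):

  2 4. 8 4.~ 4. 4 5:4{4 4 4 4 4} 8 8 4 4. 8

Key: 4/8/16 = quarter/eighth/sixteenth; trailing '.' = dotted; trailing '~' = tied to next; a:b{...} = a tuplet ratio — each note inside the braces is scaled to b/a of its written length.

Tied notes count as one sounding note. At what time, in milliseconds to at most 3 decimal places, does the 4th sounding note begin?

1. 0.0ms @ 0 + 895.522ms (2)
2. 895.522ms @ 2 + 671.642ms (3/2)
3. 1567.164ms @ 7/2 + 223.881ms (1/2)
4. 1791.045ms @ 4 + 1343.284ms (3)
5. 3134.328ms @ 7 + 447.761ms (1)
6. 3582.09ms @ 8 + 358.209ms (4/5)
7. 3940.299ms @ 44/5 + 358.209ms (4/5)
8. 4298.507ms @ 48/5 + 358.209ms (4/5)
9. 4656.716ms @ 52/5 + 358.209ms (4/5)
10. 5014.925ms @ 56/5 + 358.209ms (4/5)
11. 5373.134ms @ 12 + 223.881ms (1/2)
12. 5597.015ms @ 25/2 + 223.881ms (1/2)
13. 5820.896ms @ 13 + 447.761ms (1)
14. 6268.657ms @ 14 + 671.642ms (3/2)
15. 6940.299ms @ 31/2 + 223.881ms (1/2)

note 4 onset = 4b = 1791.045ms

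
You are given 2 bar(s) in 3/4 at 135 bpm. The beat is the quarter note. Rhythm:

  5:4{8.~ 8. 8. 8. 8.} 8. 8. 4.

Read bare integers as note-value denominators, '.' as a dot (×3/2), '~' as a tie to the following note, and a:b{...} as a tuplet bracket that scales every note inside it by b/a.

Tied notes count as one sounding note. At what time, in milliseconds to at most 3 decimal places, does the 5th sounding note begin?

1. 0.0ms @ 0 + 533.333ms (6/5)
2. 533.333ms @ 6/5 + 266.667ms (3/5)
3. 800.0ms @ 9/5 + 266.667ms (3/5)
4. 1066.667ms @ 12/5 + 266.667ms (3/5)
5. 1333.333ms @ 3 + 333.333ms (3/4)
6. 1666.667ms @ 15/4 + 333.333ms (3/4)
7. 2000.0ms @ 9/2 + 666.667ms (3/2)

note 5 onset = 3b = 1333.333ms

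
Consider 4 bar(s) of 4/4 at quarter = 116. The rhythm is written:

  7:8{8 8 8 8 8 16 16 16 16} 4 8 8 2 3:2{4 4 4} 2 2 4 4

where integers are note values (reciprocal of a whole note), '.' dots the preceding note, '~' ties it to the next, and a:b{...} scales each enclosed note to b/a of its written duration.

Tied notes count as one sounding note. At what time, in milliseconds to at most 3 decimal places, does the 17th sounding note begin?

note 17 onset = 10b = 5172.414ms

1. 0.0ms @ 0 + 295.567ms (4/7)
2. 295.567ms @ 4/7 + 295.567ms (4/7)
3. 591.133ms @ 8/7 + 295.567ms (4/7)
4. 886.7ms @ 12/7 + 295.567ms (4/7)
5. 1182.266ms @ 16/7 + 295.567ms (4/7)
6. 1477.833ms @ 20/7 + 147.783ms (2/7)
7. 1625.616ms @ 22/7 + 147.783ms (2/7)
8. 1773.399ms @ 24/7 + 147.783ms (2/7)
9. 1921.182ms @ 26/7 + 147.783ms (2/7)
10. 2068.966ms @ 4 + 517.241ms (1)
11. 2586.207ms @ 5 + 258.621ms (1/2)
12. 2844.828ms @ 11/2 + 258.621ms (1/2)
13. 3103.448ms @ 6 + 1034.483ms (2)
14. 4137.931ms @ 8 + 344.828ms (2/3)
15. 4482.759ms @ 26/3 + 344.828ms (2/3)
16. 4827.586ms @ 28/3 + 344.828ms (2/3)
17. 5172.414ms @ 10 + 1034.483ms (2)
18. 6206.897ms @ 12 + 1034.483ms (2)
19. 7241.379ms @ 14 + 517.241ms (1)
20. 7758.621ms @ 15 + 517.241ms (1)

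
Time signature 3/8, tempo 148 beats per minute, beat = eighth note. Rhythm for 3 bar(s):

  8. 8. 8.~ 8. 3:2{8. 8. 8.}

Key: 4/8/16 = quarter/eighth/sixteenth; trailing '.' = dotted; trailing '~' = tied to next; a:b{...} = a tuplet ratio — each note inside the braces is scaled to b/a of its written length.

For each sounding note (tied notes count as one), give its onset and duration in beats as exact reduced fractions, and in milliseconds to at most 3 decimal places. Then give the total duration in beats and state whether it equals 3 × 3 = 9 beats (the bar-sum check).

1) 0.0ms=0b +608.108ms=3/2b
2) 608.108ms=3/2b +608.108ms=3/2b
3) 1216.216ms=3b +1216.216ms=3b
4) 2432.432ms=6b +405.405ms=1b
5) 2837.838ms=7b +405.405ms=1b
6) 3243.243ms=8b +405.405ms=1b
Σ=9b of 9 (148bpm 3/8) — PASS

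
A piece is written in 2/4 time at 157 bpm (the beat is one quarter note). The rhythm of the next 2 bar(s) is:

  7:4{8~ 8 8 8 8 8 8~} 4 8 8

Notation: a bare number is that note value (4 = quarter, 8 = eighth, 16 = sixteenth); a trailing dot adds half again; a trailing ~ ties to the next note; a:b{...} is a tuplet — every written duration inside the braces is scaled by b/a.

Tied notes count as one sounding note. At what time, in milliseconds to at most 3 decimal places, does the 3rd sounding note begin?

note 3 onset = 6/7b = 327.571ms

1. 0.0ms @ 0 + 218.38ms (4/7)
2. 218.38ms @ 4/7 + 109.19ms (2/7)
3. 327.571ms @ 6/7 + 109.19ms (2/7)
4. 436.761ms @ 8/7 + 109.19ms (2/7)
5. 545.951ms @ 10/7 + 109.19ms (2/7)
6. 655.141ms @ 12/7 + 491.356ms (9/7)
7. 1146.497ms @ 3 + 191.083ms (1/2)
8. 1337.58ms @ 7/2 + 191.083ms (1/2)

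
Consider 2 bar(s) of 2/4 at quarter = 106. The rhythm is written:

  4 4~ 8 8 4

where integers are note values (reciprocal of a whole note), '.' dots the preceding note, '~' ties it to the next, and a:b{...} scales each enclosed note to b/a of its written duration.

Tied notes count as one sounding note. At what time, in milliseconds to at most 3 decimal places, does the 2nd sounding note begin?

1. 0.0ms @ 0 + 566.038ms (1)
2. 566.038ms @ 1 + 849.057ms (3/2)
3. 1415.094ms @ 5/2 + 283.019ms (1/2)
4. 1698.113ms @ 3 + 566.038ms (1)

note 2 onset = 1b = 566.038ms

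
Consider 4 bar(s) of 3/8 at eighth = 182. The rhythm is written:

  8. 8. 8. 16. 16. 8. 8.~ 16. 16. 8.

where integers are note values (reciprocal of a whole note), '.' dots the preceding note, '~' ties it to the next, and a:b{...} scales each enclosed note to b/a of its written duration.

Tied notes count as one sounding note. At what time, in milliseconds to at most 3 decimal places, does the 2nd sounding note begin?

note 2 onset = 3/2b = 494.505ms

1. 0.0ms @ 0 + 494.505ms (3/2)
2. 494.505ms @ 3/2 + 494.505ms (3/2)
3. 989.011ms @ 3 + 494.505ms (3/2)
4. 1483.516ms @ 9/2 + 247.253ms (3/4)
5. 1730.769ms @ 21/4 + 247.253ms (3/4)
6. 1978.022ms @ 6 + 494.505ms (3/2)
7. 2472.527ms @ 15/2 + 741.758ms (9/4)
8. 3214.286ms @ 39/4 + 247.253ms (3/4)
9. 3461.538ms @ 21/2 + 494.505ms (3/2)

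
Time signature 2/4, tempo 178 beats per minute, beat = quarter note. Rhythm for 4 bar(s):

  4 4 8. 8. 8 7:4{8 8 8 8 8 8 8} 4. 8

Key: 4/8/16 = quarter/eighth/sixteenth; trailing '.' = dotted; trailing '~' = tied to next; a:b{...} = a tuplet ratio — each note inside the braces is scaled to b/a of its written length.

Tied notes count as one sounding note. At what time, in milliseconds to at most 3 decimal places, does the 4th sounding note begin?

1. 0.0ms @ 0 + 337.079ms (1)
2. 337.079ms @ 1 + 337.079ms (1)
3. 674.157ms @ 2 + 252.809ms (3/4)
4. 926.966ms @ 11/4 + 252.809ms (3/4)
5. 1179.775ms @ 7/2 + 168.539ms (1/2)
6. 1348.315ms @ 4 + 96.308ms (2/7)
7. 1444.623ms @ 30/7 + 96.308ms (2/7)
8. 1540.931ms @ 32/7 + 96.308ms (2/7)
9. 1637.239ms @ 34/7 + 96.308ms (2/7)
10. 1733.547ms @ 36/7 + 96.308ms (2/7)
11. 1829.856ms @ 38/7 + 96.308ms (2/7)
12. 1926.164ms @ 40/7 + 96.308ms (2/7)
13. 2022.472ms @ 6 + 505.618ms (3/2)
14. 2528.09ms @ 15/2 + 168.539ms (1/2)

note 4 onset = 11/4b = 926.966ms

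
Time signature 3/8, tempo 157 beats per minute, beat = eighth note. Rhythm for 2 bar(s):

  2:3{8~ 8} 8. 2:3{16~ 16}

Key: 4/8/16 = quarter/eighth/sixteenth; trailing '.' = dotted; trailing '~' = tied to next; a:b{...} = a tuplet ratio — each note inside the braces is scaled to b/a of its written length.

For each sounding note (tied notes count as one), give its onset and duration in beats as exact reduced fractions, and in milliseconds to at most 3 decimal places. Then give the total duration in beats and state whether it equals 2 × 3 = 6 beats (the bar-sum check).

1) 0.0ms=0b +1146.497ms=3b
2) 1146.497ms=3b +573.248ms=3/2b
3) 1719.745ms=9/2b +573.248ms=3/2b
Σ=6b of 6 (157bpm 3/8) — PASS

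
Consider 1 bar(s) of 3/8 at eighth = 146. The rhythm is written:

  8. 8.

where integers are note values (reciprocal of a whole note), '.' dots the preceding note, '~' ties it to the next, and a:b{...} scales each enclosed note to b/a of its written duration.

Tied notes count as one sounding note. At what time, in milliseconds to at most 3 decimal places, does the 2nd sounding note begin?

1. 0.0ms @ 0 + 616.438ms (3/2)
2. 616.438ms @ 3/2 + 616.438ms (3/2)

note 2 onset = 3/2b = 616.438ms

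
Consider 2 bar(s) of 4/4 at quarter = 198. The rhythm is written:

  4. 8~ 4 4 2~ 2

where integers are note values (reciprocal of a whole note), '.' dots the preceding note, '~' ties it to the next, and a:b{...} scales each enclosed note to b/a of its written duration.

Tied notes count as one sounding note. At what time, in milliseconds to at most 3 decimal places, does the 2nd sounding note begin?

1. 0.0ms @ 0 + 454.545ms (3/2)
2. 454.545ms @ 3/2 + 454.545ms (3/2)
3. 909.091ms @ 3 + 303.03ms (1)
4. 1212.121ms @ 4 + 1212.121ms (4)

note 2 onset = 3/2b = 454.545ms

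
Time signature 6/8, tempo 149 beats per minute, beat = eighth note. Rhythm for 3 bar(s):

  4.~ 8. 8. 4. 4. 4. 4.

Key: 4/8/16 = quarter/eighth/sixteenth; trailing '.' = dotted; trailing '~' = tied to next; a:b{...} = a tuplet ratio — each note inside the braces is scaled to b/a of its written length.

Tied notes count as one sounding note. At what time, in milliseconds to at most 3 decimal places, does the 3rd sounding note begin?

1. 0.0ms @ 0 + 1812.081ms (9/2)
2. 1812.081ms @ 9/2 + 604.027ms (3/2)
3. 2416.107ms @ 6 + 1208.054ms (3)
4. 3624.161ms @ 9 + 1208.054ms (3)
5. 4832.215ms @ 12 + 1208.054ms (3)
6. 6040.268ms @ 15 + 1208.054ms (3)

note 3 onset = 6b = 2416.107ms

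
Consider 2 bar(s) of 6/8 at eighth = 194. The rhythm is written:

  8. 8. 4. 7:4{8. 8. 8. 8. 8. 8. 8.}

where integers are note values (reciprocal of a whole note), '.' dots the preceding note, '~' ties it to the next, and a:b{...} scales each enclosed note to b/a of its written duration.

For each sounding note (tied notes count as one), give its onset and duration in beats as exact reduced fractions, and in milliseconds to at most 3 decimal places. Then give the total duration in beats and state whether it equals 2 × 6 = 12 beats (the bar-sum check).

1) 0.0ms=0b +463.918ms=3/2b
2) 463.918ms=3/2b +463.918ms=3/2b
3) 927.835ms=3b +927.835ms=3b
4) 1855.67ms=6b +265.096ms=6/7b
5) 2120.766ms=48/7b +265.096ms=6/7b
6) 2385.862ms=54/7b +265.096ms=6/7b
7) 2650.957ms=60/7b +265.096ms=6/7b
8) 2916.053ms=66/7b +265.096ms=6/7b
9) 3181.149ms=72/7b +265.096ms=6/7b
10) 3446.244ms=78/7b +265.096ms=6/7b
Σ=12b of 12 (194bpm 6/8) — PASS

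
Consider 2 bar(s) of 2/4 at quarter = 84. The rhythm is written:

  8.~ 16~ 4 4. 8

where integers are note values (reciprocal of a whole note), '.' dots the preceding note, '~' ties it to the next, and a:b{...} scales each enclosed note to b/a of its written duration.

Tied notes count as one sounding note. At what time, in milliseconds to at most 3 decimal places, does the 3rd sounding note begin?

1. 0.0ms @ 0 + 1428.571ms (2)
2. 1428.571ms @ 2 + 1071.429ms (3/2)
3. 2500.0ms @ 7/2 + 357.143ms (1/2)

note 3 onset = 7/2b = 2500.0ms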